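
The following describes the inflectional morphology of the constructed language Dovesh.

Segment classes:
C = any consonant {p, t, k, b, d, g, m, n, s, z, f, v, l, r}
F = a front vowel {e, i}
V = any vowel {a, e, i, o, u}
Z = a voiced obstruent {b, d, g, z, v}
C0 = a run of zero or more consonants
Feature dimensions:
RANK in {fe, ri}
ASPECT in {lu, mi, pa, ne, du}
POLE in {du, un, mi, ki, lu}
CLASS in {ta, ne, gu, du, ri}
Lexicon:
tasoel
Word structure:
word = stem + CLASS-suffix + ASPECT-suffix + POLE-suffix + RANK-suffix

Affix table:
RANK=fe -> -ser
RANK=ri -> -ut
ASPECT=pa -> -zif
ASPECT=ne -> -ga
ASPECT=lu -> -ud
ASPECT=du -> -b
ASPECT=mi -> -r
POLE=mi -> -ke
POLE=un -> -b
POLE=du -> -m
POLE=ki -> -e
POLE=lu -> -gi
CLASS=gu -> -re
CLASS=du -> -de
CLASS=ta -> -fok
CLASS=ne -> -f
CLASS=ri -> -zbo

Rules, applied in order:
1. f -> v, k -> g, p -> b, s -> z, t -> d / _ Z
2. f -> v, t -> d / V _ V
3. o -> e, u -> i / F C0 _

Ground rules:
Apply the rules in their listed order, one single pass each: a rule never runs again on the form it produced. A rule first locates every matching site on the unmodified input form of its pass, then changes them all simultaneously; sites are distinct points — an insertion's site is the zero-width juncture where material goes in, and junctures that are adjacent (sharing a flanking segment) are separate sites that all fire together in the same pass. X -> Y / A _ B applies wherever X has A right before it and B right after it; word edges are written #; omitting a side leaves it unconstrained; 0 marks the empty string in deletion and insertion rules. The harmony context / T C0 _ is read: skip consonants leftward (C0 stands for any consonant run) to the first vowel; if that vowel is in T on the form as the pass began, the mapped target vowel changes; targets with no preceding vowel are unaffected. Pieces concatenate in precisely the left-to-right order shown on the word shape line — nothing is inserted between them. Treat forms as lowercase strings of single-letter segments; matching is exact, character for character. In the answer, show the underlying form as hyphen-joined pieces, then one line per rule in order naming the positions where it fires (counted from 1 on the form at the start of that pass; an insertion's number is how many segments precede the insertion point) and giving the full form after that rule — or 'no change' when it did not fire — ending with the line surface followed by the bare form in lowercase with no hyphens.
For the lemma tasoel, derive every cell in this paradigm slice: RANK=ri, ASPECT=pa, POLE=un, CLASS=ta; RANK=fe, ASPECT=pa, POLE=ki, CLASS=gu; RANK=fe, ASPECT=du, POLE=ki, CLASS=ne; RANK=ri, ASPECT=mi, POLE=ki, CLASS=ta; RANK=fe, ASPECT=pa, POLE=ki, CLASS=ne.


cell RANK=ri, ASPECT=pa, POLE=un, CLASS=ta:
underlying: tasoel-fok-zif-b-ut
1. f -> v, k -> g, p -> b, s -> z, t -> d / _ Z: fires at position(s) 9, 12: tasoelfogzivbut
2. f -> v, t -> d / V _ V: no change
3. o -> e, u -> i / F C0 _: fires at position(s) 8, 14: tasoelfegzivbit
surface: tasoelfegzivbit

cell RANK=fe, ASPECT=pa, POLE=ki, CLASS=gu:
underlying: tasoel-re-zif-e-ser
1. f -> v, k -> g, p -> b, s -> z, t -> d / _ Z: no change
2. f -> v, t -> d / V _ V: fires at position(s) 11: tasoelreziveser
3. o -> e, u -> i / F C0 _: no change
surface: tasoelreziveser

cell RANK=fe, ASPECT=du, POLE=ki, CLASS=ne:
underlying: tasoel-f-b-e-ser
1. f -> v, k -> g, p -> b, s -> z, t -> d / _ Z: fires at position(s) 7: tasoelvbeser
2. f -> v, t -> d / V _ V: no change
3. o -> e, u -> i / F C0 _: no change
surface: tasoelvbeser

cell RANK=ri, ASPECT=mi, POLE=ki, CLASS=ta:
underlying: tasoel-fok-r-e-ut
1. f -> v, k -> g, p -> b, s -> z, t -> d / _ Z: no change
2. f -> v, t -> d / V _ V: no change
3. o -> e, u -> i / F C0 _: fires at position(s) 8, 12: tasoelfekreit
surface: tasoelfekreit

cell RANK=fe, ASPECT=pa, POLE=ki, CLASS=ne:
underlying: tasoel-f-zif-e-ser
1. f -> v, k -> g, p -> b, s -> z, t -> d / _ Z: fires at position(s) 7: tasoelvzifeser
2. f -> v, t -> d / V _ V: fires at position(s) 10: tasoelvziveser
3. o -> e, u -> i / F C0 _: no change
surface: tasoelvziveser


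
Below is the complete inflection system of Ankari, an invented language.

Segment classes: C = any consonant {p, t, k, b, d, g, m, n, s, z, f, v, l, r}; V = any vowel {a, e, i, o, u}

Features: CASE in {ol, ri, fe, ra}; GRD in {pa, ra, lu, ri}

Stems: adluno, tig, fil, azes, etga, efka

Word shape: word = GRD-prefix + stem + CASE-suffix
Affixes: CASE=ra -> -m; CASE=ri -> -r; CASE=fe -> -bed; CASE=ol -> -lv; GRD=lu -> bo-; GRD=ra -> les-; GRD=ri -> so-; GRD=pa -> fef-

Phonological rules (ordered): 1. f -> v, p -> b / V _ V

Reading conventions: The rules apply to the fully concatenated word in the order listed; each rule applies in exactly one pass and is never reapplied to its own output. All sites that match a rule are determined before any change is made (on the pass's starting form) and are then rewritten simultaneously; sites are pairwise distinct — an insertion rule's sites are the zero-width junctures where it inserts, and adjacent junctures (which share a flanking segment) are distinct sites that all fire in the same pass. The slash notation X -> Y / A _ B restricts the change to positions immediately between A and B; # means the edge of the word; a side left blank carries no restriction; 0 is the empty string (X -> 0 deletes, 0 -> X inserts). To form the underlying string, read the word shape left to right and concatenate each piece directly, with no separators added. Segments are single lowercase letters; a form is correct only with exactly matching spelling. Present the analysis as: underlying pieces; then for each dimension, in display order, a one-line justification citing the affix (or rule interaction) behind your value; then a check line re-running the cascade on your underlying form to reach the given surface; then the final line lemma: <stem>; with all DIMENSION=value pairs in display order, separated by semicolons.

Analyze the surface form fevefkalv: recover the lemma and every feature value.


underlying: fef-efka-lv
CASE=ol - signalled by the affix -lv
GRD=pa - signalled by the affix fef-
check: fefefkalv -> fevefkalv
lemma: efka; CASE=ol; GRD=pa


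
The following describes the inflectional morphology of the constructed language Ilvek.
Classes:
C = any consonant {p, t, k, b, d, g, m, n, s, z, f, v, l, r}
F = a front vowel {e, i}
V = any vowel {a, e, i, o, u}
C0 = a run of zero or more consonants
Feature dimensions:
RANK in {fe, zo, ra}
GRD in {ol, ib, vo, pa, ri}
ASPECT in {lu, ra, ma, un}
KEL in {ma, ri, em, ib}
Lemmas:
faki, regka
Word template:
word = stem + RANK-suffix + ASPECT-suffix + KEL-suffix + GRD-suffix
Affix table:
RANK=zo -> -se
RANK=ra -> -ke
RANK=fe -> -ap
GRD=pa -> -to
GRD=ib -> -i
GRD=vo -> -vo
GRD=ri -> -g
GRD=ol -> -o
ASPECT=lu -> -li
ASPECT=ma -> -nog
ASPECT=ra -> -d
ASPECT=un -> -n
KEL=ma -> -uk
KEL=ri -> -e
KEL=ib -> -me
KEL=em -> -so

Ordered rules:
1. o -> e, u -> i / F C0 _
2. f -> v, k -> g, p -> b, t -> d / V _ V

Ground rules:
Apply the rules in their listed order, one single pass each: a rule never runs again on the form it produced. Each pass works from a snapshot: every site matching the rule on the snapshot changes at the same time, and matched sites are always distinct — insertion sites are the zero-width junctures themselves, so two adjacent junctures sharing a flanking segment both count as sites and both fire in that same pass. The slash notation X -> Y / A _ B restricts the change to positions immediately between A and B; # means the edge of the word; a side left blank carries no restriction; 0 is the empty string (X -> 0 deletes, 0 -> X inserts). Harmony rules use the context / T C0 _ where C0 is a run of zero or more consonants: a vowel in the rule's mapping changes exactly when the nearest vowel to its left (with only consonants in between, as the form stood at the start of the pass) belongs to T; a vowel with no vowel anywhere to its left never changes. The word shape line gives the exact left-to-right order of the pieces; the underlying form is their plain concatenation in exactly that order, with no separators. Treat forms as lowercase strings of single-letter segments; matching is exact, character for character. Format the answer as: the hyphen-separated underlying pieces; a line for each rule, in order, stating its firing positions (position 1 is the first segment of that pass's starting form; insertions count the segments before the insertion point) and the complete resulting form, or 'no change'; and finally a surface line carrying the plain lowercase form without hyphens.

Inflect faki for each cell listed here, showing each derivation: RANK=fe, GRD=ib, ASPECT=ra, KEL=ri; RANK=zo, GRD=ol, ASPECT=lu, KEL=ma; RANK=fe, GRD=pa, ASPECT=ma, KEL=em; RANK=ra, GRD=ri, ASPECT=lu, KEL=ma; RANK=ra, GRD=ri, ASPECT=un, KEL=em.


cell RANK=fe, GRD=ib, ASPECT=ra, KEL=ri:
underlying: faki-ap-d-e-i
1. o -> e, u -> i / F C0 _: no change
2. f -> v, k -> g, p -> b, t -> d / V _ V: fires at position(s) 3: fagiapdei
surface: fagiapdei

cell RANK=zo, GRD=ol, ASPECT=lu, KEL=ma:
underlying: faki-se-li-uk-o
1. o -> e, u -> i / F C0 _: fires at position(s) 9: fakiseliiko
2. f -> v, k -> g, p -> b, t -> d / V _ V: fires at position(s) 3, 10: fagiseliigo
surface: fagiseliigo

cell RANK=fe, GRD=pa, ASPECT=ma, KEL=em:
underlying: faki-ap-nog-so-to
1. o -> e, u -> i / F C0 _: no change
2. f -> v, k -> g, p -> b, t -> d / V _ V: fires at position(s) 3, 12: fagiapnogsodo
surface: fagiapnogsodo

cell RANK=ra, GRD=ri, ASPECT=lu, KEL=ma:
underlying: faki-ke-li-uk-g
1. o -> e, u -> i / F C0 _: fires at position(s) 9: fakikeliikg
2. f -> v, k -> g, p -> b, t -> d / V _ V: fires at position(s) 3, 5: fagigeliikg
surface: fagigeliikg

cell RANK=ra, GRD=ri, ASPECT=un, KEL=em:
underlying: faki-ke-n-so-g
1. o -> e, u -> i / F C0 _: fires at position(s) 9: fakikenseg
2. f -> v, k -> g, p -> b, t -> d / V _ V: fires at position(s) 3, 5: fagigenseg
surface: fagigenseg


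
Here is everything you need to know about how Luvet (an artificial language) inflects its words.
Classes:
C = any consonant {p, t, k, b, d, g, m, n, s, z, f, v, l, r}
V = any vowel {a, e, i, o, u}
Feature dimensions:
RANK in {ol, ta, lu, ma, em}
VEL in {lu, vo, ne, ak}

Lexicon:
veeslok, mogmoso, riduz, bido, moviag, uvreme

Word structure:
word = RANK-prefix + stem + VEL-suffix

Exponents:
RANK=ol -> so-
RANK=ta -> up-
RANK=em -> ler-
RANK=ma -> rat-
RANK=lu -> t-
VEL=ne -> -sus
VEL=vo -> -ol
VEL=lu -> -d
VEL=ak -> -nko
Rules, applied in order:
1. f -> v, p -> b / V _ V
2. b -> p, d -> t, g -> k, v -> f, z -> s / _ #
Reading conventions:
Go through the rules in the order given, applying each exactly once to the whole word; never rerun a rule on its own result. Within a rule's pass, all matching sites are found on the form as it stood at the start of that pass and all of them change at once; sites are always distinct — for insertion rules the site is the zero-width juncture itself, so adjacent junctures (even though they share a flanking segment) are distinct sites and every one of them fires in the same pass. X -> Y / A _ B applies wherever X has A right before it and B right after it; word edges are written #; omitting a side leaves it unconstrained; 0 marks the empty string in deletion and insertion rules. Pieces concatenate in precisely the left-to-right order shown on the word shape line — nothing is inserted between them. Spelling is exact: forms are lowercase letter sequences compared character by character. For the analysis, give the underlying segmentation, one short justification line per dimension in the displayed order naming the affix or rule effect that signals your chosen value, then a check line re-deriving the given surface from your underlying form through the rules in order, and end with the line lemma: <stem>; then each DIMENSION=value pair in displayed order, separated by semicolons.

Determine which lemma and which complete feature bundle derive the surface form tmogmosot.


underlying: t-mogmoso-d
RANK=lu - signalled by the affix t-
VEL=lu - signalled by the affix -d
check: tmogmosod -> tmogmosod -> tmogmosot
lemma: mogmoso; RANK=lu; VEL=lu


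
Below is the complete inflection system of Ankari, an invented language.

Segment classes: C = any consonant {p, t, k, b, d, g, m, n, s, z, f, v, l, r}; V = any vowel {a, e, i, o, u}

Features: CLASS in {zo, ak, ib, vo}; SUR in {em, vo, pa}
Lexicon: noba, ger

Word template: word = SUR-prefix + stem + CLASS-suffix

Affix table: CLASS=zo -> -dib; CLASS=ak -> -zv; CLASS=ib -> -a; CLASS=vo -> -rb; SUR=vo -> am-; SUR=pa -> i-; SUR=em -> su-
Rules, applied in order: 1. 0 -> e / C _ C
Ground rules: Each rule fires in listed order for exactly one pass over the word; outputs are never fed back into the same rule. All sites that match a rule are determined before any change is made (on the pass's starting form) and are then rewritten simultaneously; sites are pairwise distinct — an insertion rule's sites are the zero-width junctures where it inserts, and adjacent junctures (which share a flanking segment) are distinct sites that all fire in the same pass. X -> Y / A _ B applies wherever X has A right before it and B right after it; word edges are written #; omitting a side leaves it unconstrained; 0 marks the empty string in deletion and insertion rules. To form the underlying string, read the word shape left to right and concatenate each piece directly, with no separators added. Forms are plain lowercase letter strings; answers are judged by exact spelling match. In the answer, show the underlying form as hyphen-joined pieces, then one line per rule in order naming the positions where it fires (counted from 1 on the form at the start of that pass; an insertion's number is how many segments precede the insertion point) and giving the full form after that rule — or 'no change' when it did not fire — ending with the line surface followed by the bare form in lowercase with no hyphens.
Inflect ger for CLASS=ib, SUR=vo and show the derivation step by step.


underlying: am-ger-a
1. 0 -> e / C _ C: inserts after position(s) 2: amegera
surface: amegera


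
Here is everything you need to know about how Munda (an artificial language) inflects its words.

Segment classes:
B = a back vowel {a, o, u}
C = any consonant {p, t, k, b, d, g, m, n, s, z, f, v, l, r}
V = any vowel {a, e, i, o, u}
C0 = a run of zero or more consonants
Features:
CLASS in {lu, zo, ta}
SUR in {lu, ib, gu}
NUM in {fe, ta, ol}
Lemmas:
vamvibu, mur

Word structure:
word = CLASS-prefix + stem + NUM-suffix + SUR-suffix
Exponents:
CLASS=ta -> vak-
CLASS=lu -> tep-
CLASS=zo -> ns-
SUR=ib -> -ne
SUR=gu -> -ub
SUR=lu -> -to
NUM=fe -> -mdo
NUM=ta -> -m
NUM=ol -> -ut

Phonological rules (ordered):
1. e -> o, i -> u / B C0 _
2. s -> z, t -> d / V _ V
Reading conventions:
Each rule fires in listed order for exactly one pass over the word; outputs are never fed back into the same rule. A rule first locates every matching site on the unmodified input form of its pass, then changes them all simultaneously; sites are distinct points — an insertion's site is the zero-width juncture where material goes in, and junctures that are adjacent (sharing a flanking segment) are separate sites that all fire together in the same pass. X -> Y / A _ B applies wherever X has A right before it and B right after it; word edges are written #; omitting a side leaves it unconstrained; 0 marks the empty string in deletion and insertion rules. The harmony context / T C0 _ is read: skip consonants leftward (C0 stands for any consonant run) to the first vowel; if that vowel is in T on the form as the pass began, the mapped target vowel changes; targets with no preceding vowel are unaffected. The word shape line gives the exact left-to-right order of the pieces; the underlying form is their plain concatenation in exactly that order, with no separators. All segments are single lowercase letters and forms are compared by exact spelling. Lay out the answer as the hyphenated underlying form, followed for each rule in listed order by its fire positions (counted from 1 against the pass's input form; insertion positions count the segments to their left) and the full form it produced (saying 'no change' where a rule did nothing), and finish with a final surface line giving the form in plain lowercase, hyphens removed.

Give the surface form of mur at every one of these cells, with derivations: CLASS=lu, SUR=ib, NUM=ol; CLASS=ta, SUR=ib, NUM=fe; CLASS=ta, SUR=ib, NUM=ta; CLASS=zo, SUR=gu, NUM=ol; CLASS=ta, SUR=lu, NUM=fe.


cell CLASS=lu, SUR=ib, NUM=ol:
underlying: tep-mur-ut-ne
1. e -> o, i -> u / B C0 _: fires at position(s) 10: tepmurutno
2. s -> z, t -> d / V _ V: no change
surface: tepmurutno

cell CLASS=ta, SUR=ib, NUM=fe:
underlying: vak-mur-mdo-ne
1. e -> o, i -> u / B C0 _: fires at position(s) 11: vakmurmdono
2. s -> z, t -> d / V _ V: no change
surface: vakmurmdono

cell CLASS=ta, SUR=ib, NUM=ta:
underlying: vak-mur-m-ne
1. e -> o, i -> u / B C0 _: fires at position(s) 9: vakmurmno
2. s -> z, t -> d / V _ V: no change
surface: vakmurmno

cell CLASS=zo, SUR=gu, NUM=ol:
underlying: ns-mur-ut-ub
1. e -> o, i -> u / B C0 _: no change
2. s -> z, t -> d / V _ V: fires at position(s) 7: nsmurudub
surface: nsmurudub

cell CLASS=ta, SUR=lu, NUM=fe:
underlying: vak-mur-mdo-to
1. e -> o, i -> u / B C0 _: no change
2. s -> z, t -> d / V _ V: fires at position(s) 10: vakmurmdodo
surface: vakmurmdodo


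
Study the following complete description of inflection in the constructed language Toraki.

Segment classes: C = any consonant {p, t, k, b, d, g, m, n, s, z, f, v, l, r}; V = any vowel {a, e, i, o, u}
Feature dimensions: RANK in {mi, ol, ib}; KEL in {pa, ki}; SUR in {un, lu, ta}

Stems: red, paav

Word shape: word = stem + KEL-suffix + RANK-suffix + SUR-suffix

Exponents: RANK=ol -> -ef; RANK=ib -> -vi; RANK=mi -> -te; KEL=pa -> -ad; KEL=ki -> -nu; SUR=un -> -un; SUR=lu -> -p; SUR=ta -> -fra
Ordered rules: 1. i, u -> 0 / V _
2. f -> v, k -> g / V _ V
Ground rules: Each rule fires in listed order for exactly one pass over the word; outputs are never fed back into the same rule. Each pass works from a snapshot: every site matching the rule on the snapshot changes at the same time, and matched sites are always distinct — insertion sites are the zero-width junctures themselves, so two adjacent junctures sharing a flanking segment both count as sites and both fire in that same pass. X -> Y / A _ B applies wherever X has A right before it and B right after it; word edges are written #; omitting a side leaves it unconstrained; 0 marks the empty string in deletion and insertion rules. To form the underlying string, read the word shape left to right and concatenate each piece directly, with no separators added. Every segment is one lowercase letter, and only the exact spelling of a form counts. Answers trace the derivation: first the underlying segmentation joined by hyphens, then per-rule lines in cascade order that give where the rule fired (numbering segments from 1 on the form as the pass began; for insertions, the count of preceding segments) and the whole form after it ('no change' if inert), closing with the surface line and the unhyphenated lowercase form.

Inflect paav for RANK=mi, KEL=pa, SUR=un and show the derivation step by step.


underlying: paav-ad-te-un
1. i, u -> 0 / V _: fires at position(s) 9: paavadten
2. f -> v, k -> g / V _ V: no change
surface: paavadten


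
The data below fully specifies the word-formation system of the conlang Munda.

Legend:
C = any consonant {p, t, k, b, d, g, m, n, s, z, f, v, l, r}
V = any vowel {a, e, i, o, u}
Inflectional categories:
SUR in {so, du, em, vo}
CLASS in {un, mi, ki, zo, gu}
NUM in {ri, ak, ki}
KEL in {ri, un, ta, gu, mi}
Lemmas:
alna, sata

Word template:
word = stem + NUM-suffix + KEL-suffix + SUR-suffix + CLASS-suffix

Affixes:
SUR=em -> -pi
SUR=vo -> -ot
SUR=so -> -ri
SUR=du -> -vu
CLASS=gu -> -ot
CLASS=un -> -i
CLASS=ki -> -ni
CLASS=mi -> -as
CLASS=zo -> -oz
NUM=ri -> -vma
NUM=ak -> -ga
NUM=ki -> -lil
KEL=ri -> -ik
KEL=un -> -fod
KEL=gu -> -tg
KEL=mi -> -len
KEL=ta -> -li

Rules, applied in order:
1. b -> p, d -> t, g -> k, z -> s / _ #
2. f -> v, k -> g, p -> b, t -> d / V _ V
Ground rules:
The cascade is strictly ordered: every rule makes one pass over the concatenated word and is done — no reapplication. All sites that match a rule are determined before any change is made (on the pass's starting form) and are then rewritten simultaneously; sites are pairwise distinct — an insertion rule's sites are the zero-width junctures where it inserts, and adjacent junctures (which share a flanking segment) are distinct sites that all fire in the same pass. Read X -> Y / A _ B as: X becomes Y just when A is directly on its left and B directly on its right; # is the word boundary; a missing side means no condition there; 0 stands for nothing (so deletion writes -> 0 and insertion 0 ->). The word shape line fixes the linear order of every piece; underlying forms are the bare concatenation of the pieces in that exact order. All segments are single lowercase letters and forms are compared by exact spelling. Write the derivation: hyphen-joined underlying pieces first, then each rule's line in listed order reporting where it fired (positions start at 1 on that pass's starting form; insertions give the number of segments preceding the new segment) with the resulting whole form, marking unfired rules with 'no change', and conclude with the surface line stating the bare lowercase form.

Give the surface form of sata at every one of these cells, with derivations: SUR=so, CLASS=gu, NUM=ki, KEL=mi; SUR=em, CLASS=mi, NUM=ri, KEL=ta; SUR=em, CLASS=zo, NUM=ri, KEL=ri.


cell SUR=so, CLASS=gu, NUM=ki, KEL=mi:
underlying: sata-lil-len-ri-ot
1. b -> p, d -> t, g -> k, z -> s / _ #: no change
2. f -> v, k -> g, p -> b, t -> d / V _ V: fires at position(s) 3: sadalillenriot
surface: sadalillenriot

cell SUR=em, CLASS=mi, NUM=ri, KEL=ta:
underlying: sata-vma-li-pi-as
1. b -> p, d -> t, g -> k, z -> s / _ #: no change
2. f -> v, k -> g, p -> b, t -> d / V _ V: fires at position(s) 3, 10: sadavmalibias
surface: sadavmalibias

cell SUR=em, CLASS=zo, NUM=ri, KEL=ri:
underlying: sata-vma-ik-pi-oz
1. b -> p, d -> t, g -> k, z -> s / _ #: fires at position(s) 13: satavmaikpios
2. f -> v, k -> g, p -> b, t -> d / V _ V: fires at position(s) 3: sadavmaikpios
surface: sadavmaikpios


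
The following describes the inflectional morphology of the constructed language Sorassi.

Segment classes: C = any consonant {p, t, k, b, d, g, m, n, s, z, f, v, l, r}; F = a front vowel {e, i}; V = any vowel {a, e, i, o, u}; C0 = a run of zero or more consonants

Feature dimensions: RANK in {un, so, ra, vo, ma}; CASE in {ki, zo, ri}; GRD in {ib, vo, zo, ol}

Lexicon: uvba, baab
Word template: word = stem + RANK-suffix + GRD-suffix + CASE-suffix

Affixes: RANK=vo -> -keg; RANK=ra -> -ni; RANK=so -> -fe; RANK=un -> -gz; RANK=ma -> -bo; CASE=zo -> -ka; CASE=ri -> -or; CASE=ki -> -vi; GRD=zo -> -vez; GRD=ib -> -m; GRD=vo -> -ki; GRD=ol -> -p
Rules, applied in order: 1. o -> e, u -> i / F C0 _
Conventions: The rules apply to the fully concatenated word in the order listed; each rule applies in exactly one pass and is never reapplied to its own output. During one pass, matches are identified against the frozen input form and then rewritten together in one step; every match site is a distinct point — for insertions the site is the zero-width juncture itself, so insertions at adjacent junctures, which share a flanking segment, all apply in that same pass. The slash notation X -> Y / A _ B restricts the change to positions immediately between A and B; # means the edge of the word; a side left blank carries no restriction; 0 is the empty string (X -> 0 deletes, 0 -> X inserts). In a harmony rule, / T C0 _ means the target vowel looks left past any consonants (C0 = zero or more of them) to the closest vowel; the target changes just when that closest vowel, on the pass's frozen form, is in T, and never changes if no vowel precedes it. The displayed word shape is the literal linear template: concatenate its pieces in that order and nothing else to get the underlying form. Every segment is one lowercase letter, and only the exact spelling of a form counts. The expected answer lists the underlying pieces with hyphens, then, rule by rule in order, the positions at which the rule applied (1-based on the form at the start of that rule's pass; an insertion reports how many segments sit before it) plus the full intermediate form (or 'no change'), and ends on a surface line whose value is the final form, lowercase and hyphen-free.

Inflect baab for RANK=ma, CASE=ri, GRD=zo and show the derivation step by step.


underlying: baab-bo-vez-or
1. o -> e, u -> i / F C0 _: fires at position(s) 10: baabbovezer
surface: baabbovezer


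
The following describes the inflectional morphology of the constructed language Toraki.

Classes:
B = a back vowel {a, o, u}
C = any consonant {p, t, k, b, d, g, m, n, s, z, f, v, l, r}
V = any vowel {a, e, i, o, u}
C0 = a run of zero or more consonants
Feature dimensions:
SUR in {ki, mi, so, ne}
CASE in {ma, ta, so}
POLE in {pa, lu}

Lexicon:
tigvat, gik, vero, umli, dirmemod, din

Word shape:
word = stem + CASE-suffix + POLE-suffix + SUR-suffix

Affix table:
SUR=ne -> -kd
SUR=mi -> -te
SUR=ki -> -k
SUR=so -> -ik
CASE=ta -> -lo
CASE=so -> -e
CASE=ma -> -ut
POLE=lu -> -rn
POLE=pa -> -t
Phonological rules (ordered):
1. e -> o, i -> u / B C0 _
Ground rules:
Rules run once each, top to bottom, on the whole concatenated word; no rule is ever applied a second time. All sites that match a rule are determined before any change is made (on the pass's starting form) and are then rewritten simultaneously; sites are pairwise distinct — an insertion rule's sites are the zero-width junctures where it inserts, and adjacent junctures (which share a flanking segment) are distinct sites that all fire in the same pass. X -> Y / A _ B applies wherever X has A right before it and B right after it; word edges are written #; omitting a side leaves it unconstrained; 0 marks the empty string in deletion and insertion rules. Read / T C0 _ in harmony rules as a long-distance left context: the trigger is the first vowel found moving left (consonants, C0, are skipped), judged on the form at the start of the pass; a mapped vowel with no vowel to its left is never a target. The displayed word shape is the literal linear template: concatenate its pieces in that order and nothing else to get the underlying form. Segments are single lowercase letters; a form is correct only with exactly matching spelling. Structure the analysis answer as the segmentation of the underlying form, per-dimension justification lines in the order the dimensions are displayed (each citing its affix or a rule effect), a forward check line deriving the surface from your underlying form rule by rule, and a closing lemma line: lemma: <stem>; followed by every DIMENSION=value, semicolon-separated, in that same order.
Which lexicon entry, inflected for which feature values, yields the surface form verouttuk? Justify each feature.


underlying: vero-ut-t-ik
SUR=so - signalled by the affix -ik
CASE=ma - signalled by the affix -ut
POLE=pa - signalled by the affix -t
check: verouttik -> verouttuk
lemma: vero; SUR=so; CASE=ma; POLE=pa


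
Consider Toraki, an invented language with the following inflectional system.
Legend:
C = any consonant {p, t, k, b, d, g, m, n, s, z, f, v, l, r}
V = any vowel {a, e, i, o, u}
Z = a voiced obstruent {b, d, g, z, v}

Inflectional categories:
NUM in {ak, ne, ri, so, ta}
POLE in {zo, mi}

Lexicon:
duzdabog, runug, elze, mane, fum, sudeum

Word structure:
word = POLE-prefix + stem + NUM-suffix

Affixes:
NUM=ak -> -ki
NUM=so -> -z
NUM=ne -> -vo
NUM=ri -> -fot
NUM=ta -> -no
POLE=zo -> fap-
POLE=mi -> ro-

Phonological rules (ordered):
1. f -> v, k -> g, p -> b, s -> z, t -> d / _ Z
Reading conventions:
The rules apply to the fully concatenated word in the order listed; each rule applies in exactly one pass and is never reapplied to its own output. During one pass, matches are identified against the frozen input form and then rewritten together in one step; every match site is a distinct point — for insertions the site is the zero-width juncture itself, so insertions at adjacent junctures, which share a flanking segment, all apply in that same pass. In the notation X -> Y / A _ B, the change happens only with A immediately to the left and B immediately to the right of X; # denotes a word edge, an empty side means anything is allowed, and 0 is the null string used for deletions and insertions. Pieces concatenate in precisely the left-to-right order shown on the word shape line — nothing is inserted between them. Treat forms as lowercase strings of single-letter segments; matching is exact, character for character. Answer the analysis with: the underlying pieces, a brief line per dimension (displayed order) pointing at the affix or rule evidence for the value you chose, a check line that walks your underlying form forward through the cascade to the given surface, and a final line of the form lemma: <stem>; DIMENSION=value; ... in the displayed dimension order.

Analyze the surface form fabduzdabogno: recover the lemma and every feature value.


underlying: fap-duzdabog-no
NUM=ta - signalled by the affix -no
POLE=zo - signalled by the affix fap-
check: fapduzdabogno -> fabduzdabogno
lemma: duzdabog; NUM=ta; POLE=zo


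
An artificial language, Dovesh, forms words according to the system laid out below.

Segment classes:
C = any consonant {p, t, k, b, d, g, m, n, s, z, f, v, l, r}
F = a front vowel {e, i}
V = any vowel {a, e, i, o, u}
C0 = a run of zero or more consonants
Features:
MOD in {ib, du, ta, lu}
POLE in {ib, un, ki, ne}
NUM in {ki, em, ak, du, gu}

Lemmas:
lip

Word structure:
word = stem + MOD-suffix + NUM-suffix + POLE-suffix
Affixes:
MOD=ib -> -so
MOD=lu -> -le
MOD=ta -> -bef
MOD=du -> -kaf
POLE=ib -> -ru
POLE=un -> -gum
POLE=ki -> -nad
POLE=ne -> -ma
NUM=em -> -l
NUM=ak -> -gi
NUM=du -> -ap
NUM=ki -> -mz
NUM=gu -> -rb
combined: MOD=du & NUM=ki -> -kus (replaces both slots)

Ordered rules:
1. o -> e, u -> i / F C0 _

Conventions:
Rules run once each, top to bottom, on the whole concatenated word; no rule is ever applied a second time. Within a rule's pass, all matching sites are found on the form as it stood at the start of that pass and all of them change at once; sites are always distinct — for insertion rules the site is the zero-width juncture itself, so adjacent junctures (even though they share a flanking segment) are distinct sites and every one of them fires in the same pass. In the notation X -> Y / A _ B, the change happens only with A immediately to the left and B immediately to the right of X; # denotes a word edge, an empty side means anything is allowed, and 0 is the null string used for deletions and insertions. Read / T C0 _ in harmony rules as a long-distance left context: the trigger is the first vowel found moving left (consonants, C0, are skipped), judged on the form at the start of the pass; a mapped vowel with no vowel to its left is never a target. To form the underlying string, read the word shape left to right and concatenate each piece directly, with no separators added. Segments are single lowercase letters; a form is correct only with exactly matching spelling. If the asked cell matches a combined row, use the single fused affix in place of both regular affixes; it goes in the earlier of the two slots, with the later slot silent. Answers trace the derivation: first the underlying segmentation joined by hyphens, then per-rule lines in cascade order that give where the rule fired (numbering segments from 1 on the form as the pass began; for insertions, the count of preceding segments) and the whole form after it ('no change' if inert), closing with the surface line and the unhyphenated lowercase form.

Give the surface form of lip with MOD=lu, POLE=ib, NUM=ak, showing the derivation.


underlying: lip-le-gi-ru
1. o -> e, u -> i / F C0 _: fires at position(s) 9: liplegiri
surface: liplegiri


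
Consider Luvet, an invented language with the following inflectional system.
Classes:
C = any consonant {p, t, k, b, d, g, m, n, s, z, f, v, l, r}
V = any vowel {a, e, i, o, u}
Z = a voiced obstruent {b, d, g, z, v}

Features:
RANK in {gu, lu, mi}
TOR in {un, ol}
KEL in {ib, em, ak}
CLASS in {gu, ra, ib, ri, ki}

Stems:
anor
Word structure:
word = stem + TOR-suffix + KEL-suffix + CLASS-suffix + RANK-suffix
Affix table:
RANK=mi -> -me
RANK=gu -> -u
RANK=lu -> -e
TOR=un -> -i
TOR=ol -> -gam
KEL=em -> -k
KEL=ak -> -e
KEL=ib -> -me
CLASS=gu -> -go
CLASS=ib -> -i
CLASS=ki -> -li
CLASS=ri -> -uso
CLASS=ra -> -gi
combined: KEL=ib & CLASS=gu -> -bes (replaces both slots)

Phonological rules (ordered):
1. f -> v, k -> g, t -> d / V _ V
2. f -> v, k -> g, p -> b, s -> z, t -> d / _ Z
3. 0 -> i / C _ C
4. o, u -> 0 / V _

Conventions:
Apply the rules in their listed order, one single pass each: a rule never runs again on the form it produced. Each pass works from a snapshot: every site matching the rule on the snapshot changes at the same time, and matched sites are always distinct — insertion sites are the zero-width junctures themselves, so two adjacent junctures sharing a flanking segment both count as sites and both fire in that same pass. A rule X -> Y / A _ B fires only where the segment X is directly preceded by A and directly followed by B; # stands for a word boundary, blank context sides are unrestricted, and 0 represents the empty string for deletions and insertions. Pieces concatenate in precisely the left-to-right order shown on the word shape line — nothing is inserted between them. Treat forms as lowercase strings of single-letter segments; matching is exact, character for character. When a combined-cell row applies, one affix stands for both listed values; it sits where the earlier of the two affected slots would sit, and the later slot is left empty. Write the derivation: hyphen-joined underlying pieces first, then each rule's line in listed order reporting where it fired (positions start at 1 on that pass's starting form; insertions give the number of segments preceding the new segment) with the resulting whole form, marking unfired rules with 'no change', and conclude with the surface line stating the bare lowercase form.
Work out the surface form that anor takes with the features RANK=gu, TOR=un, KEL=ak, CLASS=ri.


underlying: anor-i-e-uso-u
1. f -> v, k -> g, t -> d / V _ V: no change
2. f -> v, k -> g, p -> b, s -> z, t -> d / _ Z: no change
3. 0 -> i / C _ C: no change
4. o, u -> 0 / V _: fires at position(s) 7, 10: anorieso
surface: anorieso


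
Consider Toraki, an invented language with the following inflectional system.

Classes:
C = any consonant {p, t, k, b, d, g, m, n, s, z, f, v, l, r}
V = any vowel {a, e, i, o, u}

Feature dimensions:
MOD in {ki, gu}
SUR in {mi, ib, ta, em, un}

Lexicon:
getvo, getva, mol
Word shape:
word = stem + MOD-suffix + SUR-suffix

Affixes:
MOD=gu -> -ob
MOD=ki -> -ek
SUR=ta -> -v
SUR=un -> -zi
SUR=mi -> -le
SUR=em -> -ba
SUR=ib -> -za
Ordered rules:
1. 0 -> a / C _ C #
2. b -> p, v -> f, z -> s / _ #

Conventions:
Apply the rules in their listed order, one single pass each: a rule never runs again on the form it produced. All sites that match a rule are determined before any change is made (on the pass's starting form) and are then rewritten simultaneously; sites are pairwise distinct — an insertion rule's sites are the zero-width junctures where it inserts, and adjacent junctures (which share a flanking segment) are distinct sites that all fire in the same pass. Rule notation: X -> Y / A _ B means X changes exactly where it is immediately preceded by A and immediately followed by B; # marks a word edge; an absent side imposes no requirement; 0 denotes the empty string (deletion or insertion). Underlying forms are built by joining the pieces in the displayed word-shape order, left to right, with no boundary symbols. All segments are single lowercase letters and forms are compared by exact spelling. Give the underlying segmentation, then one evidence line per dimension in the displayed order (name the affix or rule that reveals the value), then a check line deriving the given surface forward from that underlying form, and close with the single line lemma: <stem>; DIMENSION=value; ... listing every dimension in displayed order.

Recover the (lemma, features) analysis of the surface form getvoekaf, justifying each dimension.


underlying: getvo-ek-v
MOD=ki - signalled by the affix -ek
SUR=ta - signalled by the affix -v
check: getvoekv -> getvoekav -> getvoekaf
lemma: getvo; MOD=ki; SUR=ta


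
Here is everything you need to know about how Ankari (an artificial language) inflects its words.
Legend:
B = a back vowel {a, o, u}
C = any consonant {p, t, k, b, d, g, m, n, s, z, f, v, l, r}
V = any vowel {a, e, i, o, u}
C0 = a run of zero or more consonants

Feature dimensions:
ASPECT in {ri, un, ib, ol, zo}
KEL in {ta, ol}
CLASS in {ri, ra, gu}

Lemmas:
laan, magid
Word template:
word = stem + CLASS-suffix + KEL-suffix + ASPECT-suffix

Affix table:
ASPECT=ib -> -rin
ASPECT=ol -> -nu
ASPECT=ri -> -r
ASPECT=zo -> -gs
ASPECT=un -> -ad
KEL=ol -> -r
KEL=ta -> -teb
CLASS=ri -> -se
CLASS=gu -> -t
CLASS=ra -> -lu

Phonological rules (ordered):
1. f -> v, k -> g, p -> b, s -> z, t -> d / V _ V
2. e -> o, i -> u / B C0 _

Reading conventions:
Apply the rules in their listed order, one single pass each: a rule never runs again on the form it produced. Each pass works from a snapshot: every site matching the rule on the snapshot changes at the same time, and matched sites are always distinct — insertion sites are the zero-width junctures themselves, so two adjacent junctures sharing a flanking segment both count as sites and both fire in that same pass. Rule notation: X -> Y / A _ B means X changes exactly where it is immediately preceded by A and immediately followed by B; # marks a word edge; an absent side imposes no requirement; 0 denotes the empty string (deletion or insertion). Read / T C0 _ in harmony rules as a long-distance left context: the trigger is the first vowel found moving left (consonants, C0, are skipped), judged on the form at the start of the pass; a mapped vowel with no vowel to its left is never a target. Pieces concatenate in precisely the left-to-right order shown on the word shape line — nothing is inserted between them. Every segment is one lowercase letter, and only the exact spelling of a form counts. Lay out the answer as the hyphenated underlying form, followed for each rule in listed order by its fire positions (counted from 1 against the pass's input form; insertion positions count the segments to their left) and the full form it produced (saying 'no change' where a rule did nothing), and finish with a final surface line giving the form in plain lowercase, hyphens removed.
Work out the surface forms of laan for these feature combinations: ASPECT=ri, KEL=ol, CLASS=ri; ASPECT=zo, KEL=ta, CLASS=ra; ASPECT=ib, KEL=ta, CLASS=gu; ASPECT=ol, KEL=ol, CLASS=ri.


cell ASPECT=ri, KEL=ol, CLASS=ri:
underlying: laan-se-r-r
1. f -> v, k -> g, p -> b, s -> z, t -> d / V _ V: no change
2. e -> o, i -> u / B C0 _: fires at position(s) 6: laansorr
surface: laansorr

cell ASPECT=zo, KEL=ta, CLASS=ra:
underlying: laan-lu-teb-gs
1. f -> v, k -> g, p -> b, s -> z, t -> d / V _ V: fires at position(s) 7: laanludebgs
2. e -> o, i -> u / B C0 _: fires at position(s) 8: laanludobgs
surface: laanludobgs

cell ASPECT=ib, KEL=ta, CLASS=gu:
underlying: laan-t-teb-rin
1. f -> v, k -> g, p -> b, s -> z, t -> d / V _ V: no change
2. e -> o, i -> u / B C0 _: fires at position(s) 7: laanttobrin
surface: laanttobrin

cell ASPECT=ol, KEL=ol, CLASS=ri:
underlying: laan-se-r-nu
1. f -> v, k -> g, p -> b, s -> z, t -> d / V _ V: no change
2. e -> o, i -> u / B C0 _: fires at position(s) 6: laansornu
surface: laansornu


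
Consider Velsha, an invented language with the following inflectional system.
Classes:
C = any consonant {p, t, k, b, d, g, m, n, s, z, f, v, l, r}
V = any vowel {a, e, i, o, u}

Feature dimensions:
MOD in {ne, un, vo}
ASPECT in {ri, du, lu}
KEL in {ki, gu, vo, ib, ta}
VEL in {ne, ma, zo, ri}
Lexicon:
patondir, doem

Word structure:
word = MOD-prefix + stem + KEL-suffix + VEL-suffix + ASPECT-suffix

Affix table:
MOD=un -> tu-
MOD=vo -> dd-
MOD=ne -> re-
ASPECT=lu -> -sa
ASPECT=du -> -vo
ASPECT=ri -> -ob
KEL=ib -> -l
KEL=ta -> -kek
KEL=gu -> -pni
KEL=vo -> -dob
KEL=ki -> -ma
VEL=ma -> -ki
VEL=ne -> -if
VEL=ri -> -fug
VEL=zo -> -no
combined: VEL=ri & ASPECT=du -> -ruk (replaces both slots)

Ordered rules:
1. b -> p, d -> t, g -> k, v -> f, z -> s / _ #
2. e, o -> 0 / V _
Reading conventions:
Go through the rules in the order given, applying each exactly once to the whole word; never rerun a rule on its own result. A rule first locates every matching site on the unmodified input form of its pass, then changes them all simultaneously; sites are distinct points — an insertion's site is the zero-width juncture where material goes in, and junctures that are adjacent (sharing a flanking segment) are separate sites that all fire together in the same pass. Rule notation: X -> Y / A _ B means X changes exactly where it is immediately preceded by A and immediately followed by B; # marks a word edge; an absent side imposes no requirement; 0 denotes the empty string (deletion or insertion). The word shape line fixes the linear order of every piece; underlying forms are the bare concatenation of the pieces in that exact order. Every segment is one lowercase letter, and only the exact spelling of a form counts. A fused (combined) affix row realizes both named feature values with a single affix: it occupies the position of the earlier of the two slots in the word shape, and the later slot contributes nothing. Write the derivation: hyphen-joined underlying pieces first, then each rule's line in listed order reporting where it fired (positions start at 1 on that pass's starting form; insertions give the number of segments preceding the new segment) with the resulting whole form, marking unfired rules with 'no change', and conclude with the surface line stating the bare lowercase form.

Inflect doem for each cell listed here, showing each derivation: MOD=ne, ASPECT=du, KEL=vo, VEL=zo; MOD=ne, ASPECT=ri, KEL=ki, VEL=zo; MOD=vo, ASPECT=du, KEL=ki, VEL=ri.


cell MOD=ne, ASPECT=du, KEL=vo, VEL=zo:
underlying: re-doem-dob-no-vo
1. b -> p, d -> t, g -> k, v -> f, z -> s / _ #: no change
2. e, o -> 0 / V _: fires at position(s) 5: redomdobnovo
surface: redomdobnovo

cell MOD=ne, ASPECT=ri, KEL=ki, VEL=zo:
underlying: re-doem-ma-no-ob
1. b -> p, d -> t, g -> k, v -> f, z -> s / _ #: fires at position(s) 12: redoemmanoop
2. e, o -> 0 / V _: fires at position(s) 5, 11: redommanop
surface: redommanop

cell MOD=vo, ASPECT=du, KEL=ki, VEL=ri:
underlying: dd-doem-ma-ruk
1. b -> p, d -> t, g -> k, v -> f, z -> s / _ #: no change
2. e, o -> 0 / V _: fires at position(s) 5: dddommaruk
surface: dddommaruk
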